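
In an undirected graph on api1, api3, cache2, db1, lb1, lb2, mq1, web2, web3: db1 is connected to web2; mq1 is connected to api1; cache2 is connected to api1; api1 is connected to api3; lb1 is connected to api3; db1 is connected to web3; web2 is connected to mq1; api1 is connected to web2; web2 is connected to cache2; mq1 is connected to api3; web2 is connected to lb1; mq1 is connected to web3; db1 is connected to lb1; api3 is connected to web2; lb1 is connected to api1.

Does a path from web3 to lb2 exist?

Explore from web3.
Distance 1: reach db1, mq1.
Distance 2: reach api1, api3, lb1, web2.
Distance 3: reach cache2.
The search is exhausted without reaching lb2; it lies in a different component.

No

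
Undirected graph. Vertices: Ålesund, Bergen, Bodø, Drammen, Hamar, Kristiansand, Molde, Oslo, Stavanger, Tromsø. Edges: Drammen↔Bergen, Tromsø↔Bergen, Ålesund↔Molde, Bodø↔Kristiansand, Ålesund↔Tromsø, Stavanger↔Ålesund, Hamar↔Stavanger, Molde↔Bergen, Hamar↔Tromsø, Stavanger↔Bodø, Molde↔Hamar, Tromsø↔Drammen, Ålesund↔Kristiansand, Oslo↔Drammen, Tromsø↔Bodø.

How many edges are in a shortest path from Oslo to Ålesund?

3

Distance 0: Oslo.
Distance 1: Drammen.
Distance 2: Bergen, Tromsø.
Distance 3: Ålesund, Bodø, Hamar, Molde — contains Ålesund.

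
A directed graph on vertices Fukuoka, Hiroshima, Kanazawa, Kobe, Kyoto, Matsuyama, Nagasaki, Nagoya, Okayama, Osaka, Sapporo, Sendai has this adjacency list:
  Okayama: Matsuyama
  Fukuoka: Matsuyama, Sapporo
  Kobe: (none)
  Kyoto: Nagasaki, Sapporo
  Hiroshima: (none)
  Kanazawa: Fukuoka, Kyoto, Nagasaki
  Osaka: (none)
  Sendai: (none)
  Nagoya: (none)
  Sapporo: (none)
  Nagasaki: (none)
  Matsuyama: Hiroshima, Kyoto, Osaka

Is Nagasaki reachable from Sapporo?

No

Sapporo has no outgoing edges, so nothing is reachable from it.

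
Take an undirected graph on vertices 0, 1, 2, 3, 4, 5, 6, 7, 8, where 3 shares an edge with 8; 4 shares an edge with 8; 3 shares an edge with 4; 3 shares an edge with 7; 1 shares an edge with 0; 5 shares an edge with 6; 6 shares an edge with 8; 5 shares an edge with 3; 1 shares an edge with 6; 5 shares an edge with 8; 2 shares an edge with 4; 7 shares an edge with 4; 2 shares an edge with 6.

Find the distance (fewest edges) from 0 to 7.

Distance 0: 0.
Distance 1: 1.
Distance 2: 6.
Distance 3: 2, 5, 8.
Distance 4: 3, 4.
Distance 5: 7 — contains 7.

5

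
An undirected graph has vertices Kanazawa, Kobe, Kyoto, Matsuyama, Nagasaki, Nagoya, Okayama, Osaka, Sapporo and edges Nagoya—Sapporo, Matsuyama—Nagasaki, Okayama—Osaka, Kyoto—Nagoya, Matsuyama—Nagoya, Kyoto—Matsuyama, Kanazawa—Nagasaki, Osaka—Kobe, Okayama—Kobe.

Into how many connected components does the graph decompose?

From Kanazawa: component {Kanazawa, Kyoto, Matsuyama, Nagasaki, Nagoya, Sapporo}.
From Kobe: component {Kobe, Okayama, Osaka}.
That's 2 components.

2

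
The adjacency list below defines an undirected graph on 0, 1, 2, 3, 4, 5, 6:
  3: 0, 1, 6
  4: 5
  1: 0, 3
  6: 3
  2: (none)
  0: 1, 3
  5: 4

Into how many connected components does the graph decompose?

From 0: component {0, 1, 3, 6}.
From 2: component {2}.
From 4: component {4, 5}.
That's 3 components.

3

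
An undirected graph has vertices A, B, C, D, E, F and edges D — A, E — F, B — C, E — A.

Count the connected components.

2

From A: component {A, D, E, F}.
From B: component {B, C}.
That's 2 components.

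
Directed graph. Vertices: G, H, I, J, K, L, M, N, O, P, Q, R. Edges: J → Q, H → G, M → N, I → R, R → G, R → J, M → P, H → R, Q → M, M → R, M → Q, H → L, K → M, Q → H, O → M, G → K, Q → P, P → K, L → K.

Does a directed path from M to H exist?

Explore from M.
Distance 1: reach N, P, Q, R.
Distance 2: reach G, H, J, K.
Found H.

Yes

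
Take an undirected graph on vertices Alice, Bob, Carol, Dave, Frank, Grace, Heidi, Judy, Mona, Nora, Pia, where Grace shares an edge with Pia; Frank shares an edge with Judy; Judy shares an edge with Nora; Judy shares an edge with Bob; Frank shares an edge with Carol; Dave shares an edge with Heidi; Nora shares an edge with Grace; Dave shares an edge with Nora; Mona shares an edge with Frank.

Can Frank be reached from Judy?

Explore from Judy.
Distance 1: reach Bob, Frank, Nora.
Found Frank.

Yes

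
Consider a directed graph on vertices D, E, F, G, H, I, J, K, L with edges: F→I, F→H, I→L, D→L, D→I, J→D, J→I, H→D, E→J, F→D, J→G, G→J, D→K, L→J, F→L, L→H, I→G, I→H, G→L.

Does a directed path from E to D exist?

Yes

Explore from E.
Distance 1: reach J.
Distance 2: reach D, G, I.
Found D.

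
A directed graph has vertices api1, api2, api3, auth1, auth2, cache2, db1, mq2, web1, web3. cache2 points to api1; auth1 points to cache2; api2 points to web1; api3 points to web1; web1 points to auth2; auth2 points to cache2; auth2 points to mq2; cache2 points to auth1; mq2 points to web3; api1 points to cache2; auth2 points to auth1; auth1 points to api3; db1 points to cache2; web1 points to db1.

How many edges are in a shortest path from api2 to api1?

4

Distance 0: api2.
Distance 1: web1.
Distance 2: auth2, db1.
Distance 3: auth1, cache2, mq2.
Distance 4: api1, api3, web3 — contains api1.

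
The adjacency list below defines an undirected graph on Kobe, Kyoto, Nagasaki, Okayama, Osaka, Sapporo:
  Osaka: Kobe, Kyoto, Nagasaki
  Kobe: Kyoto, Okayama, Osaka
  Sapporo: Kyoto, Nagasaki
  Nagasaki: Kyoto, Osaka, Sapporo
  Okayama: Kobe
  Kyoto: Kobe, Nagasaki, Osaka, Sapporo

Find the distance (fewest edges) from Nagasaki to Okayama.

Distance 0: Nagasaki.
Distance 1: Kyoto, Osaka, Sapporo.
Distance 2: Kobe.
Distance 3: Okayama — contains Okayama.

3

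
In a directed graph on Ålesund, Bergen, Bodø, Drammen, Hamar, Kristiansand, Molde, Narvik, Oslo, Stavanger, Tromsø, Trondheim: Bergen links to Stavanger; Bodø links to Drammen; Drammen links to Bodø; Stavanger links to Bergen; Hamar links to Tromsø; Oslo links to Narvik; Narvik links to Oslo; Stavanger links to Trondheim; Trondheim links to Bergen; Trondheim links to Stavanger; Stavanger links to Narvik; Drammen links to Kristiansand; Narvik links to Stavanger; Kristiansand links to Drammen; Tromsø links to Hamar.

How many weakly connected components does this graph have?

5

From Ålesund: component {Ålesund}.
From Bergen: component {Bergen, Narvik, Oslo, Stavanger, Trondheim}.
From Bodø: component {Bodø, Drammen, Kristiansand}.
From Hamar: component {Hamar, Tromsø}.
From Molde: component {Molde}.
That's 5 components.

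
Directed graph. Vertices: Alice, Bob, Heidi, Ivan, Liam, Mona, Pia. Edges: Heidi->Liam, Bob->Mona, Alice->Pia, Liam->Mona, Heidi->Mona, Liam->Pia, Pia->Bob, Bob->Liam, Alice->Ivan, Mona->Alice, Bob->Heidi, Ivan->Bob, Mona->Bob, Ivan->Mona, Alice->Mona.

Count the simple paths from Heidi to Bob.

Heidi→Liam→Mona→Alice→Ivan→Bob
Heidi→Liam→Mona→Alice→Pia→Bob
Heidi→Liam→Mona→Bob
Heidi→Liam→Pia→Bob
Heidi→Mona→Alice→Ivan→Bob
Heidi→Mona→Alice→Pia→Bob
Heidi→Mona→Bob

7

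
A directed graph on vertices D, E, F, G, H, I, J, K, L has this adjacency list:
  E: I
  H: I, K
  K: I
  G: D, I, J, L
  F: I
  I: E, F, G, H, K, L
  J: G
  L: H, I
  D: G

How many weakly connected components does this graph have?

1

From D: component {D, E, F, G, H, I, J, K, L}.
That's 1 component.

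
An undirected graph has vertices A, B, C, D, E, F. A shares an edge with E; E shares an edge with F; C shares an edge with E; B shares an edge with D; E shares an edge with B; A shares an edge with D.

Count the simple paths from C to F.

C–E–F

1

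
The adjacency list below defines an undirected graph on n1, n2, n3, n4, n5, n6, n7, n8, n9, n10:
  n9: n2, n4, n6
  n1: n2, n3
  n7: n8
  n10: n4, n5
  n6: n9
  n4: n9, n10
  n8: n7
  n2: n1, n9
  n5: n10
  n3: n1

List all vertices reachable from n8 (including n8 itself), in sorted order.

Start at n8.
Its neighbours: n7.
Nothing further is reachable.

n7, n8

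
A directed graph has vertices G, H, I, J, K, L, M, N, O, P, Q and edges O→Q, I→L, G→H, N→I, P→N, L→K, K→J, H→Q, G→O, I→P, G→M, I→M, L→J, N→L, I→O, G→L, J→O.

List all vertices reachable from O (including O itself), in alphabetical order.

O, Q

Start at O.
Its neighbours: Q.
Nothing further is reachable.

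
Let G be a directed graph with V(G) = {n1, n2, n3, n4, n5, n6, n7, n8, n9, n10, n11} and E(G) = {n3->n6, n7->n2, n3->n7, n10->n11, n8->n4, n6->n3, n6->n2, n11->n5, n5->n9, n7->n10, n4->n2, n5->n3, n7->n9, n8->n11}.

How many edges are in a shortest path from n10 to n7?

4

Distance 0: n10.
Distance 1: n11.
Distance 2: n5.
Distance 3: n3, n9.
Distance 4: n6, n7 — contains n7.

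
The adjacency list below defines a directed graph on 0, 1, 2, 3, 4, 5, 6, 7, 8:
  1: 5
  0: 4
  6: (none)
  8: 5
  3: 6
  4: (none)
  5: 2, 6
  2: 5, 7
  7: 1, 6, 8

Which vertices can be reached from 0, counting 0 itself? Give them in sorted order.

0, 4

Start at 0.
Its neighbours: 4.
Nothing further is reachable.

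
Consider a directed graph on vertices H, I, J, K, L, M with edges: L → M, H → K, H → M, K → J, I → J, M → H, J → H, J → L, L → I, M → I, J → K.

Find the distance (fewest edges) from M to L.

Distance 0: M.
Distance 1: H, I.
Distance 2: J, K.
Distance 3: L — contains L.

3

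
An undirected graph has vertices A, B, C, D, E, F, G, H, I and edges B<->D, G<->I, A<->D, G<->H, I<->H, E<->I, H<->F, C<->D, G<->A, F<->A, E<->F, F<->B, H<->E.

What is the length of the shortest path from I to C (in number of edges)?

4

Distance 0: I.
Distance 1: E, G, H.
Distance 2: A, F.
Distance 3: B, D.
Distance 4: C — contains C.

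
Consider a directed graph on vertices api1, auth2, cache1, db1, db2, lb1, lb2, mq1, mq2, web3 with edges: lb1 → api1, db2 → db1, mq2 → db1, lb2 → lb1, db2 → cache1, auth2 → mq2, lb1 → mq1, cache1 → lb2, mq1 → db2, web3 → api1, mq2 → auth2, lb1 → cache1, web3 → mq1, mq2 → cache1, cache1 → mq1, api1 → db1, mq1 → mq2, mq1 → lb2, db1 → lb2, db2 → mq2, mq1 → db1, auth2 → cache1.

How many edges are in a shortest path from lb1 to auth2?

3

Distance 0: lb1.
Distance 1: api1, cache1, mq1.
Distance 2: db1, db2, lb2, mq2.
Distance 3: auth2 — contains auth2.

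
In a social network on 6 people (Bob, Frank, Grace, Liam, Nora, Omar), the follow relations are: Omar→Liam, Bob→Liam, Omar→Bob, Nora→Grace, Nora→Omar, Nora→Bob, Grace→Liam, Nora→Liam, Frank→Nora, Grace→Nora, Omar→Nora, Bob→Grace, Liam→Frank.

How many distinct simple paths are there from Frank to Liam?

Frank→Nora→Bob→Grace→Liam
Frank→Nora→Bob→Liam
Frank→Nora→Grace→Liam
Frank→Nora→Liam
Frank→Nora→Omar→Bob→Grace→Liam
Frank→Nora→Omar→Bob→Liam
Frank→Nora→Omar→Liam

7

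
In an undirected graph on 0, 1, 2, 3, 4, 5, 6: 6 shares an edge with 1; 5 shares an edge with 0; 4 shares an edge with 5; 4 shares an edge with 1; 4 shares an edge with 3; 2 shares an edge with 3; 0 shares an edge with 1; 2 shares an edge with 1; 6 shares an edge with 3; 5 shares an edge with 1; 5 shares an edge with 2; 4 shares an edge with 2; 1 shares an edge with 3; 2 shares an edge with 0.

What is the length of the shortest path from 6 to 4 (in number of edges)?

2

Distance 0: 6.
Distance 1: 1, 3.
Distance 2: 0, 2, 4, 5 — contains 4.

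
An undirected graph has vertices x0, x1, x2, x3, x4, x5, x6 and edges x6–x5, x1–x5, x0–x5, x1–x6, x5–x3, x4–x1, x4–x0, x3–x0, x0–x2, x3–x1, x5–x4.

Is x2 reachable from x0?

Explore from x0.
Distance 1: reach x2, x3, x4, x5.
Found x2.

Yes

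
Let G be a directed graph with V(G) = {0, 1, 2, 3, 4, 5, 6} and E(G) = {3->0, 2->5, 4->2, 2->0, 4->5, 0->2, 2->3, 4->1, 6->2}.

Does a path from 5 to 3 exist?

No

5 has no outgoing edges, so nothing is reachable from it.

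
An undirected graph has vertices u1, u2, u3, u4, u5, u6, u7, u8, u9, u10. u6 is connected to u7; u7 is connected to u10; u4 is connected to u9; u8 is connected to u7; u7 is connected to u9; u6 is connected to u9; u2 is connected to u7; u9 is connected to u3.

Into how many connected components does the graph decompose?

3

From u1: component {u1}.
From u2: component {u2, u3, u4, u6, u7, u8, u9, u10}.
From u5: component {u5}.
That's 3 components.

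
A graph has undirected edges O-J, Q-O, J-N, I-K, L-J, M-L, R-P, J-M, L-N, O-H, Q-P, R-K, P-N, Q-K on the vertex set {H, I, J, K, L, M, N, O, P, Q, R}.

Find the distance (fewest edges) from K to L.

Distance 0: K.
Distance 1: I, Q, R.
Distance 2: O, P.
Distance 3: H, J, N.
Distance 4: L, M — contains L.

4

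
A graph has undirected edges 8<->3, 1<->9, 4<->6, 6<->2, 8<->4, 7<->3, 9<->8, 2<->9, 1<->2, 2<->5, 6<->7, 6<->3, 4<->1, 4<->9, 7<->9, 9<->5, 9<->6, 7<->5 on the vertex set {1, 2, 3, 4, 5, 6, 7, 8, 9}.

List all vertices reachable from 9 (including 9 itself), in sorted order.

1, 2, 3, 4, 5, 6, 7, 8, 9

Start at 9.
Its neighbours: 1, 2, 4, 5, 6, 7, 8.
Then their neighbours: 3.
Every vertex is now reached.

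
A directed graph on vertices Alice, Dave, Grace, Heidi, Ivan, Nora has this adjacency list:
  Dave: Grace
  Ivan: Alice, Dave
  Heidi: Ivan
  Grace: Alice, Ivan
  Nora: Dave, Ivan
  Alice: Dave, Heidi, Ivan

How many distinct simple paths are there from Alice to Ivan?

Alice→Dave→Grace→Ivan
Alice→Heidi→Ivan
Alice→Ivan

3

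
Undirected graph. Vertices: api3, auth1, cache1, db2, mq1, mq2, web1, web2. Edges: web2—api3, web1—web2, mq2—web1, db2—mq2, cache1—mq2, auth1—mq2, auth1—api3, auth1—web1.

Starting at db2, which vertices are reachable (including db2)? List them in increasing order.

api3, auth1, cache1, db2, mq2, web1, web2

Start at db2.
Its neighbours: mq2.
Then their neighbours: auth1, cache1, web1.
Then next layer: api3, web2.
Nothing further is reachable.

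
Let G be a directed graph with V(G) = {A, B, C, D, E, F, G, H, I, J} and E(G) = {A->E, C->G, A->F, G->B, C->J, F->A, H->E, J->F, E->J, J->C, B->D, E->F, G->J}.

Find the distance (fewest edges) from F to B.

6

Distance 0: F.
Distance 1: A.
Distance 2: E.
Distance 3: J.
Distance 4: C.
Distance 5: G.
Distance 6: B — contains B.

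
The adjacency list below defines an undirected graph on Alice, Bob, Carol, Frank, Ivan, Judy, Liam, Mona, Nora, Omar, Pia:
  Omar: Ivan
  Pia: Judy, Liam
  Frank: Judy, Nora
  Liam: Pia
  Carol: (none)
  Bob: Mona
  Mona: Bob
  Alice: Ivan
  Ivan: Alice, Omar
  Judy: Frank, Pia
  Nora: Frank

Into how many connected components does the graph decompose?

From Alice: component {Alice, Ivan, Omar}.
From Bob: component {Bob, Mona}.
From Carol: component {Carol}.
From Frank: component {Frank, Judy, Liam, Nora, Pia}.
That's 4 components.

4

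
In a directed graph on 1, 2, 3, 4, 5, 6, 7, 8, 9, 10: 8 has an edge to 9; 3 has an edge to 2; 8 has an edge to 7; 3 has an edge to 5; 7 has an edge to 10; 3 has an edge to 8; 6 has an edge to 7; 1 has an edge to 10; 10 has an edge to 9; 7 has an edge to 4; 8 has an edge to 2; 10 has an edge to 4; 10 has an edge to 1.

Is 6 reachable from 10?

No

Explore from 10.
Distance 1: reach 1, 4, 9.
The search from 10 is exhausted; no directed path reaches 6.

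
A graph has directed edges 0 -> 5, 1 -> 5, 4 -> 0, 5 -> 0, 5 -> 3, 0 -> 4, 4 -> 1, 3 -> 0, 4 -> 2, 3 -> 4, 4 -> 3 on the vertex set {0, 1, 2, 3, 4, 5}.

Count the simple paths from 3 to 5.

4

3→0→4→1→5
3→0→5
3→4→0→5
3→4→1→5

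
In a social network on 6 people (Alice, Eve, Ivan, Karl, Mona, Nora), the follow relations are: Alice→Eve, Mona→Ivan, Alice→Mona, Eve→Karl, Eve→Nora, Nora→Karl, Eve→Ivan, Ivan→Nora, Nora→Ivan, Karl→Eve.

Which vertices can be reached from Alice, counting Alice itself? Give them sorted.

Start at Alice.
Its neighbours: Eve, Mona.
Then their neighbours: Ivan, Karl, Nora.
Every vertex is now reached.

Alice, Eve, Ivan, Karl, Mona, Nora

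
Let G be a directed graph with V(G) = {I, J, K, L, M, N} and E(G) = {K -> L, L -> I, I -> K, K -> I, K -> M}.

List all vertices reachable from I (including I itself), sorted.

I, K, L, M

Start at I.
Its neighbours: K.
Then their neighbours: L, M.
Nothing further is reachable.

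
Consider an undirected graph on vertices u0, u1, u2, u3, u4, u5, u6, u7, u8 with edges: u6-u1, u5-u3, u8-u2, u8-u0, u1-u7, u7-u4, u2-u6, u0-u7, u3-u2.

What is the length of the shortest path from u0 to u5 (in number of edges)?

Distance 0: u0.
Distance 1: u7, u8.
Distance 2: u1, u2, u4.
Distance 3: u3, u6.
Distance 4: u5 — contains u5.

4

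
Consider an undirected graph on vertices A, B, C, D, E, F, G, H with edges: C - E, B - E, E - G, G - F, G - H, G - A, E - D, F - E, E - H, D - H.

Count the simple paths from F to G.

F–E–D–H–G
F–E–G
F–E–H–G
F–G

4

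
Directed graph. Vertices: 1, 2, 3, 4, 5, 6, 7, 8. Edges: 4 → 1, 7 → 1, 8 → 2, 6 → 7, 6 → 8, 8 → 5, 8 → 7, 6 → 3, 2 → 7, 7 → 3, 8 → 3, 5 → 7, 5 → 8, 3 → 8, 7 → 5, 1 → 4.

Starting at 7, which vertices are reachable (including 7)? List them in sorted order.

1, 2, 3, 4, 5, 7, 8

Start at 7.
Its neighbours: 1, 3, 5.
Then their neighbours: 4, 8.
Then next layer: 2.
Nothing further is reachable.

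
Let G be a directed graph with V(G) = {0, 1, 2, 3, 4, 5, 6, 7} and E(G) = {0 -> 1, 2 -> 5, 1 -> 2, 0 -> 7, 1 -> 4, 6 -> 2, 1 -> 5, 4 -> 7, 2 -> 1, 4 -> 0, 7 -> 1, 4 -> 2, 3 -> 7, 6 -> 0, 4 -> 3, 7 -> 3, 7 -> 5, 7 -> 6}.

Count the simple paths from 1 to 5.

1→2→5
1→4→0→7→5
1→4→0→7→6→2→5
1→4→2→5
1→4→3→7→5
1→4→3→7→6→2→5
1→4→7→5
1→4→7→6→2→5
1→5

9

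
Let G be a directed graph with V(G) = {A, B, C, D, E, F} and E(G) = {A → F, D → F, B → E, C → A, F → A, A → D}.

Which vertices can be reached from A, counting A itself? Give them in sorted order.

Start at A.
Its neighbours: D, F.
Nothing further is reachable.

A, D, F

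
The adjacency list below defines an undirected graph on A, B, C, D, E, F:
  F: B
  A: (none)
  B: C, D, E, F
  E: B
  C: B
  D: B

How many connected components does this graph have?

From A: component {A}.
From B: component {B, C, D, E, F}.
That's 2 components.

2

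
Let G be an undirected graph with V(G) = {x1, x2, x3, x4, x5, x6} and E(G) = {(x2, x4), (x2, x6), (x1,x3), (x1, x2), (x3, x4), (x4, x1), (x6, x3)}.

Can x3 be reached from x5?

x5 has no edges, so nothing is reachable from it.

No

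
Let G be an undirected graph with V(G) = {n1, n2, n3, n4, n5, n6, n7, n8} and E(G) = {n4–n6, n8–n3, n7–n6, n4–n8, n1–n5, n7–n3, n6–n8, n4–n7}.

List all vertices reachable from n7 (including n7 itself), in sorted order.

Start at n7.
Its neighbours: n3, n4, n6.
Then their neighbours: n8.
Nothing further is reachable.

n3, n4, n6, n7, n8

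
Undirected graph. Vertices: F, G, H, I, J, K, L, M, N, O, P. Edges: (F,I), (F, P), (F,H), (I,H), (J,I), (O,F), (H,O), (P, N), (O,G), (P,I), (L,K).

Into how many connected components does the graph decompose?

3

From F: component {F, G, H, I, J, N, O, P}.
From K: component {K, L}.
From M: component {M}.
That's 3 components.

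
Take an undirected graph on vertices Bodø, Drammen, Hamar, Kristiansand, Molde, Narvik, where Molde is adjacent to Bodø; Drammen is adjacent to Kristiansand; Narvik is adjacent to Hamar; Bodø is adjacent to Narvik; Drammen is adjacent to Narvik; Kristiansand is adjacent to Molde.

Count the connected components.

From Bodø: component {Bodø, Drammen, Hamar, Kristiansand, Molde, Narvik}.
That's 1 component.

1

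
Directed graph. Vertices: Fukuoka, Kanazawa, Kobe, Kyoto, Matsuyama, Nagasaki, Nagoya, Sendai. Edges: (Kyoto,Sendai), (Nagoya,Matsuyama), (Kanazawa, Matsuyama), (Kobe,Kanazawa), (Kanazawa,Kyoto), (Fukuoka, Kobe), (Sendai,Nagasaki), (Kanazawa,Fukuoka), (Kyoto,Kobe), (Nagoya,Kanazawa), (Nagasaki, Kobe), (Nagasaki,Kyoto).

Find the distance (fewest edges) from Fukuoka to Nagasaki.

5

Distance 0: Fukuoka.
Distance 1: Kobe.
Distance 2: Kanazawa.
Distance 3: Kyoto, Matsuyama.
Distance 4: Sendai.
Distance 5: Nagasaki — contains Nagasaki.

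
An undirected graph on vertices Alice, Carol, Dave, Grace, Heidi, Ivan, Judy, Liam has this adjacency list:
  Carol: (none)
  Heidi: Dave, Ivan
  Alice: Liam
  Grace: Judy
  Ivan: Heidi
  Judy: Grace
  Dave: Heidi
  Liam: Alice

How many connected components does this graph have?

4

From Alice: component {Alice, Liam}.
From Carol: component {Carol}.
From Dave: component {Dave, Heidi, Ivan}.
From Grace: component {Grace, Judy}.
That's 4 components.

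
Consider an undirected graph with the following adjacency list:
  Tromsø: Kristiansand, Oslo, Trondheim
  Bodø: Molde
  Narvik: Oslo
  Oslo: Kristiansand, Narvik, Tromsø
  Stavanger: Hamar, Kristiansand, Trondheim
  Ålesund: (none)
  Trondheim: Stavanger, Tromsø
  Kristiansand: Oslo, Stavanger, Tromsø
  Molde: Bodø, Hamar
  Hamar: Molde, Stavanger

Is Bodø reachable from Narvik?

Yes

Explore from Narvik.
Distance 1: reach Oslo.
Distance 2: reach Kristiansand, Tromsø.
Distance 3: reach Stavanger, Trondheim.
Distance 4: reach Hamar.
Distance 5: reach Molde.
Distance 6: reach Bodø.
Found Bodø.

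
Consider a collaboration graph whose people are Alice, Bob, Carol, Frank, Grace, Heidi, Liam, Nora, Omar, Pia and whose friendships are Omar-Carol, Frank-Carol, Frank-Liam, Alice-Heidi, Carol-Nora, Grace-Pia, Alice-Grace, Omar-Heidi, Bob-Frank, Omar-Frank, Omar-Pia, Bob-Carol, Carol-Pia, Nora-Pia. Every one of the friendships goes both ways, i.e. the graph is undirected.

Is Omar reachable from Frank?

Explore from Frank.
Distance 1: reach Bob, Carol, Liam, Omar.
Found Omar.

Yes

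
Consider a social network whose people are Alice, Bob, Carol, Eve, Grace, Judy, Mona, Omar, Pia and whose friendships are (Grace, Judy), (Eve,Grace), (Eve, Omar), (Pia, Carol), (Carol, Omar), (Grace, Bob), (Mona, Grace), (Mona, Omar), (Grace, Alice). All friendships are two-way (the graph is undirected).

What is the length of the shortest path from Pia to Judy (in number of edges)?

Distance 0: Pia.
Distance 1: Carol.
Distance 2: Omar.
Distance 3: Eve, Mona.
Distance 4: Grace.
Distance 5: Alice, Bob, Judy — contains Judy.

5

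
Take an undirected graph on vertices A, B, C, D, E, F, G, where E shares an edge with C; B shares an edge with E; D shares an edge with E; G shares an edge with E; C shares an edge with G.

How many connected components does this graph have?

From A: component {A}.
From B: component {B, C, D, E, G}.
From F: component {F}.
That's 3 components.

3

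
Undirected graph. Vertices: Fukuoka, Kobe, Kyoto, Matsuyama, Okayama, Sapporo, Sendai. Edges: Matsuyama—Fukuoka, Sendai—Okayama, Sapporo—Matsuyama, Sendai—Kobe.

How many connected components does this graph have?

3

From Fukuoka: component {Fukuoka, Matsuyama, Sapporo}.
From Kobe: component {Kobe, Okayama, Sendai}.
From Kyoto: component {Kyoto}.
That's 3 components.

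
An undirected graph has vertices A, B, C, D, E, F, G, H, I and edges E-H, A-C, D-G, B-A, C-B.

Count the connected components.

5

From A: component {A, B, C}.
From D: component {D, G}.
From E: component {E, H}.
From F: component {F}.
From I: component {I}.
That's 5 components.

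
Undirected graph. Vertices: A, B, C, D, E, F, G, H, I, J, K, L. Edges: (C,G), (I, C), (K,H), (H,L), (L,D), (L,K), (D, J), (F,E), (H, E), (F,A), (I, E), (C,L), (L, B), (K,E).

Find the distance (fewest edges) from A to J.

Distance 0: A.
Distance 1: F.
Distance 2: E.
Distance 3: H, I, K.
Distance 4: C, L.
Distance 5: B, D, G.
Distance 6: J — contains J.

6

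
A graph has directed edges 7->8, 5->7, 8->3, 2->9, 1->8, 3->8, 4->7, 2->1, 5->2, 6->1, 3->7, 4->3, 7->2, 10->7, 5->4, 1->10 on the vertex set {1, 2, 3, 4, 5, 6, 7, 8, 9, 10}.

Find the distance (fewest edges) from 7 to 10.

3

Distance 0: 7.
Distance 1: 2, 8.
Distance 2: 1, 3, 9.
Distance 3: 10 — contains 10.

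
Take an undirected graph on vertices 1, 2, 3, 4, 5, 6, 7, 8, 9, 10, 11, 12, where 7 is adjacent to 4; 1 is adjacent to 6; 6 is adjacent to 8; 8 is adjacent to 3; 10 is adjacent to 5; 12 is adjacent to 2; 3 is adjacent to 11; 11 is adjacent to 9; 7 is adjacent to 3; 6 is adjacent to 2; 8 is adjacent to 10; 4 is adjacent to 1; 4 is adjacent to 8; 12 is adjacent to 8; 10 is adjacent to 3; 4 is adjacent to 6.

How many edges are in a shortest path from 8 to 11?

2

Distance 0: 8.
Distance 1: 3, 4, 6, 10, 12.
Distance 2: 1, 2, 5, 7, 11 — contains 11.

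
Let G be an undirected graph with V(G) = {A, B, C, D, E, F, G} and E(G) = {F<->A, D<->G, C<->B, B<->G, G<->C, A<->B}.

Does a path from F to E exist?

No

Explore from F.
Distance 1: reach A.
Distance 2: reach B.
Distance 3: reach C, G.
Distance 4: reach D.
The search is exhausted without reaching E; it lies in a different component.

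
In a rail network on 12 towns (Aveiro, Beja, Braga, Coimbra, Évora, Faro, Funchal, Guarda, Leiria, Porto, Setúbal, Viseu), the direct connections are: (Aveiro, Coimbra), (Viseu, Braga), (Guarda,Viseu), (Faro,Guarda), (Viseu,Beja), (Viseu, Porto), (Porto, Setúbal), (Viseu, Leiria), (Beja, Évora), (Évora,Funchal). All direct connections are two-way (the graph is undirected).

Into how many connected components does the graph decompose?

2

From Aveiro: component {Aveiro, Coimbra}.
From Beja: component {Beja, Braga, Évora, Faro, Funchal, Guarda, Leiria, Porto, Setúbal, Viseu}.
That's 2 components.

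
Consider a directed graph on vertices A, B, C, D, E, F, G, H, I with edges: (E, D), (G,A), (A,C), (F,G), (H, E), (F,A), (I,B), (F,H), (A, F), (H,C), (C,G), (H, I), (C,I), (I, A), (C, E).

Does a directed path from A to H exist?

Explore from A.
Distance 1: reach C, F.
Distance 2: reach E, G, H, I.
Found H.

Yes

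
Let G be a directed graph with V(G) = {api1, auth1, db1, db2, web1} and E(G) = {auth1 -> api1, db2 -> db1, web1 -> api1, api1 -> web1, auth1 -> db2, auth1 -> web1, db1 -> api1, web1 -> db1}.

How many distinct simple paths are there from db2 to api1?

1

db2→db1→api1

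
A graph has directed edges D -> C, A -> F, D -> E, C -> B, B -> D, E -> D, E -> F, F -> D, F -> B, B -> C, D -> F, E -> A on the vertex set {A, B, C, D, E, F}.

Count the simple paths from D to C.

D→C
D→E→A→F→B→C
D→E→F→B→C
D→F→B→C

4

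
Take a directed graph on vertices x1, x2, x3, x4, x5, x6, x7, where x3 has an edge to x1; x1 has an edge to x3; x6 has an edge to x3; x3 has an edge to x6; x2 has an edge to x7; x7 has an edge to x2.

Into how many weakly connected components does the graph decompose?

4

From x1: component {x1, x3, x6}.
From x2: component {x2, x7}.
From x4: component {x4}.
From x5: component {x5}.
That's 4 components.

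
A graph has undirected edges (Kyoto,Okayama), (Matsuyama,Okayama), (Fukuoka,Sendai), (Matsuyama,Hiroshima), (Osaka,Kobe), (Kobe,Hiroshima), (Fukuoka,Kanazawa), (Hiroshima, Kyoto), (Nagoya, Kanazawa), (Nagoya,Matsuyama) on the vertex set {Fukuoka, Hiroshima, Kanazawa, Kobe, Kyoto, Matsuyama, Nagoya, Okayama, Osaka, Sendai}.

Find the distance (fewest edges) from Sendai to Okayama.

5

Distance 0: Sendai.
Distance 1: Fukuoka.
Distance 2: Kanazawa.
Distance 3: Nagoya.
Distance 4: Matsuyama.
Distance 5: Hiroshima, Okayama — contains Okayama.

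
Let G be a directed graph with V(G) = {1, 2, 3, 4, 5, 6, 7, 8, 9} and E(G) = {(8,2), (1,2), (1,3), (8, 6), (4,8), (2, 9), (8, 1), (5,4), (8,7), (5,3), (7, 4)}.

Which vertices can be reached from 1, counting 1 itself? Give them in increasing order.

Start at 1.
Its neighbours: 2, 3.
Then their neighbours: 9.
Nothing further is reachable.

1, 2, 3, 9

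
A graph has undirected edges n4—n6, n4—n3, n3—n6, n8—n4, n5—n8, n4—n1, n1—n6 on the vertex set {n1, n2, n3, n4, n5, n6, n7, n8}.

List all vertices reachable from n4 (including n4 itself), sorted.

n1, n3, n4, n5, n6, n8

Start at n4.
Its neighbours: n1, n3, n6, n8.
Then their neighbours: n5.
Nothing further is reachable.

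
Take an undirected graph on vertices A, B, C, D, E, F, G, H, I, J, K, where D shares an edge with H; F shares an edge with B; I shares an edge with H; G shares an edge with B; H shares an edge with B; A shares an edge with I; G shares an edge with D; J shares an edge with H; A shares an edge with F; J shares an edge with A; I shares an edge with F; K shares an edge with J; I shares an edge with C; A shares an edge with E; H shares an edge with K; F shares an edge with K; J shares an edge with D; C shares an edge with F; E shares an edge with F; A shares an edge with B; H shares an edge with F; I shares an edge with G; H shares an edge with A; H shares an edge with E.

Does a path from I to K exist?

Yes

Explore from I.
Distance 1: reach A, C, F, G, H.
Distance 2: reach B, D, E, J, K.
Found K.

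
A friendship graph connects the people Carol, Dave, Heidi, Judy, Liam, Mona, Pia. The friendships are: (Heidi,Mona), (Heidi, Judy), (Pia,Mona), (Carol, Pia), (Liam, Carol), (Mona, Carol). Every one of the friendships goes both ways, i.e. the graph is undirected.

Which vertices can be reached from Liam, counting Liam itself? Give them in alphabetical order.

Carol, Heidi, Judy, Liam, Mona, Pia

Start at Liam.
Its neighbours: Carol.
Then their neighbours: Mona, Pia.
Then next layer: Heidi.
Then next layer: Judy.
Nothing further is reachable.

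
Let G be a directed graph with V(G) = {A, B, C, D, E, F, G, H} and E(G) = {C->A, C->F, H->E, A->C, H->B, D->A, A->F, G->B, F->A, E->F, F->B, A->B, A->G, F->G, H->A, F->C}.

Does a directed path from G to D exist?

No

Explore from G.
Distance 1: reach B.
The search from G is exhausted; no directed path reaches D.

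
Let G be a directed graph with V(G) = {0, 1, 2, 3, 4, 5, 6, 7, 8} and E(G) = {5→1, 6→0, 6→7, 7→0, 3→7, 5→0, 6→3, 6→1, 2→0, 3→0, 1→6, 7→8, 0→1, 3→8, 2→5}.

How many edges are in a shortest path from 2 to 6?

Distance 0: 2.
Distance 1: 0, 5.
Distance 2: 1.
Distance 3: 6 — contains 6.

3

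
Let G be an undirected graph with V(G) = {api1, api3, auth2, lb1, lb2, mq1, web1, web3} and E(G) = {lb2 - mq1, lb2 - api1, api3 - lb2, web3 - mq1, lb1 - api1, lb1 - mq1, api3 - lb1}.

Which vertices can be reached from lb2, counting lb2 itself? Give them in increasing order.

Start at lb2.
Its neighbours: api1, api3, mq1.
Then their neighbours: lb1, web3.
Nothing further is reachable.

api1, api3, lb1, lb2, mq1, web3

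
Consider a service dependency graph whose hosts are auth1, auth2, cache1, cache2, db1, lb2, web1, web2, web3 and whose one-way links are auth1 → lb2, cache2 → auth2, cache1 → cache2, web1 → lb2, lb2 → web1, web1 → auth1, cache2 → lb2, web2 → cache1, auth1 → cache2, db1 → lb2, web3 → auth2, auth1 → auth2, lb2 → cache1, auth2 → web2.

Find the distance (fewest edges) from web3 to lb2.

5

Distance 0: web3.
Distance 1: auth2.
Distance 2: web2.
Distance 3: cache1.
Distance 4: cache2.
Distance 5: lb2 — contains lb2.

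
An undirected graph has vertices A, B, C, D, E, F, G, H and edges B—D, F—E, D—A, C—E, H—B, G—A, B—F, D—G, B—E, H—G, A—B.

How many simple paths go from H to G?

H–B–A–D–G
H–B–A–G
H–B–D–A–G
H–B–D–G
H–G

5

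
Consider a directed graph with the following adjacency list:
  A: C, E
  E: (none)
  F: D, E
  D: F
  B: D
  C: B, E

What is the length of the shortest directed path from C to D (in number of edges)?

2

Distance 0: C.
Distance 1: B, E.
Distance 2: D — contains D.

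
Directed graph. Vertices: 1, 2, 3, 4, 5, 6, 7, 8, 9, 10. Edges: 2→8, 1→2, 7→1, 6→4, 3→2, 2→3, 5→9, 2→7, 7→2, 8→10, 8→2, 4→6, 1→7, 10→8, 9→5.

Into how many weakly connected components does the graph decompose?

3

From 1: component {1, 2, 3, 7, 8, 10}.
From 4: component {4, 6}.
From 5: component {5, 9}.
That's 3 components.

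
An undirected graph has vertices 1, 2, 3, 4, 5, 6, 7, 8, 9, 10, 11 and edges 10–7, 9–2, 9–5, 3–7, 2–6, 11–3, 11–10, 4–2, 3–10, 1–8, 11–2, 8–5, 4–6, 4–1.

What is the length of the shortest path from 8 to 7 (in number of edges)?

Distance 0: 8.
Distance 1: 1, 5.
Distance 2: 4, 9.
Distance 3: 2, 6.
Distance 4: 11.
Distance 5: 3, 10.
Distance 6: 7 — contains 7.

6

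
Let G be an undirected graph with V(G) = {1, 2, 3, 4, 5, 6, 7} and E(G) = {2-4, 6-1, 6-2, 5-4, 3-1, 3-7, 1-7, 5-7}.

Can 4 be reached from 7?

Explore from 7.
Distance 1: reach 1, 3, 5.
Distance 2: reach 4, 6.
Found 4.

Yes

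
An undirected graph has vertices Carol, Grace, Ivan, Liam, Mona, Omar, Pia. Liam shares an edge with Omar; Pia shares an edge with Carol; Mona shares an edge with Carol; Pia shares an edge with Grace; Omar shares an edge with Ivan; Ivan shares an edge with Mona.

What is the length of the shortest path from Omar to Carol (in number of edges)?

Distance 0: Omar.
Distance 1: Ivan, Liam.
Distance 2: Mona.
Distance 3: Carol — contains Carol.

3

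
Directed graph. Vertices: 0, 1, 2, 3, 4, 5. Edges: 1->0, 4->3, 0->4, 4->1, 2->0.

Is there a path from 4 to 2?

Explore from 4.
Distance 1: reach 1, 3.
Distance 2: reach 0.
The search from 4 is exhausted; no directed path reaches 2.

No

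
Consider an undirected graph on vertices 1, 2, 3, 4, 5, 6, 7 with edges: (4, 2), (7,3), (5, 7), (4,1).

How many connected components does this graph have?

3

From 1: component {1, 2, 4}.
From 3: component {3, 5, 7}.
From 6: component {6}.
That's 3 components.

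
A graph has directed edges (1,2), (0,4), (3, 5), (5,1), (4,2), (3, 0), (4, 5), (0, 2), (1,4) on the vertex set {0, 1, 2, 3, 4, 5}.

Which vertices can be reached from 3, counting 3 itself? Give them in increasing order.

0, 1, 2, 3, 4, 5

Start at 3.
Its neighbours: 0, 5.
Then their neighbours: 1, 2, 4.
Every vertex is now reached.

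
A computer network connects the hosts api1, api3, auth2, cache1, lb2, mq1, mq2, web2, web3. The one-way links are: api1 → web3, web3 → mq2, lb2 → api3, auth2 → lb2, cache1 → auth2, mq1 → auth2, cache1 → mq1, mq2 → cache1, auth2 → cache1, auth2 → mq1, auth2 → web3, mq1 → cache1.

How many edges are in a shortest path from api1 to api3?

6

Distance 0: api1.
Distance 1: web3.
Distance 2: mq2.
Distance 3: cache1.
Distance 4: auth2, mq1.
Distance 5: lb2.
Distance 6: api3 — contains api3.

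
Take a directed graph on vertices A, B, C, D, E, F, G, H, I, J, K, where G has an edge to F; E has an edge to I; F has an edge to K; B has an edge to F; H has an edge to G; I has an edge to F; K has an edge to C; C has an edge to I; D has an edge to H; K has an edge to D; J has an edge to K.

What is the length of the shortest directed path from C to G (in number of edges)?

Distance 0: C.
Distance 1: I.
Distance 2: F.
Distance 3: K.
Distance 4: D.
Distance 5: H.
Distance 6: G — contains G.

6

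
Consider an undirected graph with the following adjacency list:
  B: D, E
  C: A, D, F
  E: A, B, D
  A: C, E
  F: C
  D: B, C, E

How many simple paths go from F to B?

4

F–C–A–E–B
F–C–A–E–D–B
F–C–D–B
F–C–D–E–B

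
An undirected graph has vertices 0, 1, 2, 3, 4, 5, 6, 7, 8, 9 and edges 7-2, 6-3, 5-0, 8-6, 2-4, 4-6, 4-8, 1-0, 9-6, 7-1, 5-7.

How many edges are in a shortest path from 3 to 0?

6

Distance 0: 3.
Distance 1: 6.
Distance 2: 4, 8, 9.
Distance 3: 2.
Distance 4: 7.
Distance 5: 1, 5.
Distance 6: 0 — contains 0.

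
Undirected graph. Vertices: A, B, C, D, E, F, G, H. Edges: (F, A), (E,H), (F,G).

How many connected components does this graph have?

5

From A: component {A, F, G}.
From B: component {B}.
From C: component {C}.
From D: component {D}.
From E: component {E, H}.
That's 5 components.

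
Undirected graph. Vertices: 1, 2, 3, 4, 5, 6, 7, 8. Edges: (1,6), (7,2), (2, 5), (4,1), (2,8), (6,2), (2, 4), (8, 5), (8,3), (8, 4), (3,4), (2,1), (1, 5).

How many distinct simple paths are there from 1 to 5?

15

1–2–4–3–8–5
1–2–4–8–5
1–2–5
1–2–8–5
1–4–2–5
1–4–2–8–5
1–4–3–8–2–5
1–4–3–8–5
1–4–8–2–5
1–4–8–5
1–5
1–6–2–4–3–8–5
1–6–2–4–8–5
1–6–2–5
1–6–2–8–5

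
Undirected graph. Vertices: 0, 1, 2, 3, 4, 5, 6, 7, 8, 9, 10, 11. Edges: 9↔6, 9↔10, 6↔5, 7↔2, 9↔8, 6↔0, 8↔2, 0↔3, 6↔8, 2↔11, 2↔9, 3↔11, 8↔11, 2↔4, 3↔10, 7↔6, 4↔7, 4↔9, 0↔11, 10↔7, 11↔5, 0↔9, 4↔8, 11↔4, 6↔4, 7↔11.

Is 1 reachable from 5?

No

Explore from 5.
Distance 1: reach 6, 11.
Distance 2: reach 0, 2, 3, 4, 7, 8, 9.
Distance 3: reach 10.
The search is exhausted without reaching 1; it lies in a different component.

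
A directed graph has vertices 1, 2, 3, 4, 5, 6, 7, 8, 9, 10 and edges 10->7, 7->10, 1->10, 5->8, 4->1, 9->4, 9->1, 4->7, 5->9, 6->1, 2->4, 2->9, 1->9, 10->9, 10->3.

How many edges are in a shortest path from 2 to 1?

2

Distance 0: 2.
Distance 1: 4, 9.
Distance 2: 1, 7 — contains 1.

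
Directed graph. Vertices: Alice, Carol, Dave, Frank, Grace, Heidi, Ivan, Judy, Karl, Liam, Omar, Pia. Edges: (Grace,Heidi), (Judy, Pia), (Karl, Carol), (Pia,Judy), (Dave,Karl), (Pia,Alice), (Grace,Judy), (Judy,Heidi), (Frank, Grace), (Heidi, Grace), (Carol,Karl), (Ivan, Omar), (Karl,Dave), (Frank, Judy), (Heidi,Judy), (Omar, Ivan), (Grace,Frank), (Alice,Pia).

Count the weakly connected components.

4

From Alice: component {Alice, Frank, Grace, Heidi, Judy, Pia}.
From Carol: component {Carol, Dave, Karl}.
From Ivan: component {Ivan, Omar}.
From Liam: component {Liam}.
That's 4 components.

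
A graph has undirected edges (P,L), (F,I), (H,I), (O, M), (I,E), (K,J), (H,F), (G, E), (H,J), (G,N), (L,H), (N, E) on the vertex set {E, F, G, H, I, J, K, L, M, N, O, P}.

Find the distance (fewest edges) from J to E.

3

Distance 0: J.
Distance 1: H, K.
Distance 2: F, I, L.
Distance 3: E, P — contains E.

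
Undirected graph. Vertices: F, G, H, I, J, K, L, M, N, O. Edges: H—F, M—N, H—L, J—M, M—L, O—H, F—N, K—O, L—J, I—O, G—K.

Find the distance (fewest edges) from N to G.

Distance 0: N.
Distance 1: F, M.
Distance 2: H, J, L.
Distance 3: O.
Distance 4: I, K.
Distance 5: G — contains G.

5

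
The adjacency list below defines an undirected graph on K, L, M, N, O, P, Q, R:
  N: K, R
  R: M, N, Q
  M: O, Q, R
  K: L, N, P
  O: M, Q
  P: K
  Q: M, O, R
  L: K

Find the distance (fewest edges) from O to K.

4

Distance 0: O.
Distance 1: M, Q.
Distance 2: R.
Distance 3: N.
Distance 4: K — contains K.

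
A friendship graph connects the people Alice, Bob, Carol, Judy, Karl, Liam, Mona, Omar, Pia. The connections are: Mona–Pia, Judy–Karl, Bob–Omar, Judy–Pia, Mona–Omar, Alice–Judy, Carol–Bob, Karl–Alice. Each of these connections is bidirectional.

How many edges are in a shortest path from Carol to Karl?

6

Distance 0: Carol.
Distance 1: Bob.
Distance 2: Omar.
Distance 3: Mona.
Distance 4: Pia.
Distance 5: Judy.
Distance 6: Alice, Karl — contains Karl.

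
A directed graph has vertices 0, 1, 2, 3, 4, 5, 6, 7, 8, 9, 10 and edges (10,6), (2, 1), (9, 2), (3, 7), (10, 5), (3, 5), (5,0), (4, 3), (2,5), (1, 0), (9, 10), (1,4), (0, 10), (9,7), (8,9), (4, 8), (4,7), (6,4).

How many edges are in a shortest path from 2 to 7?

3

Distance 0: 2.
Distance 1: 1, 5.
Distance 2: 0, 4.
Distance 3: 3, 7, 8, 10 — contains 7.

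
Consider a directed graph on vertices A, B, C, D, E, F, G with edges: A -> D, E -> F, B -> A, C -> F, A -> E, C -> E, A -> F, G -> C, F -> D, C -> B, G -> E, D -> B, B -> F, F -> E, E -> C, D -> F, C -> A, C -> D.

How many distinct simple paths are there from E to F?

E→C→A→D→B→F
E→C→A→D→F
E→C→A→F
E→C→B→A→D→F
E→C→B→A→F
E→C→B→F
E→C→D→B→A→F
E→C→D→B→F
E→C→D→F
E→C→F
E→F

11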